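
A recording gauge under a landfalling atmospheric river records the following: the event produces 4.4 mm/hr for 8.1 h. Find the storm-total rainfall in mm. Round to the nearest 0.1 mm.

Total = Σ Rᵢ Δtᵢ = 4.4 × 8.1
      = 35.64 = 35.6 mm.

total ≈ 35.6 mm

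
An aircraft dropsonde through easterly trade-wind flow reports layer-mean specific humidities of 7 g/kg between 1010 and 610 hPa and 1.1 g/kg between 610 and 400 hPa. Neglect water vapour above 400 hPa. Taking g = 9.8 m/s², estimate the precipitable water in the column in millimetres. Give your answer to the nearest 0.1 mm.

Precipitable water is the column-integrated vapour mass per unit area: PW = (1/g) Σ q̄ Δp, with q in kg/kg and Δp in Pa (1 kg/m² of water = 1 mm).
Layer 1010–610 hPa: Δp = 400 hPa = 40000 Pa, q̄ = 0.007 kg/kg → 0.007 × 40000 / 9.8 = 28.57 mm
Layer 610–400 hPa: Δp = 210 hPa = 21000 Pa, q̄ = 0.0011 kg/kg → 0.0011 × 21000 / 9.8 = 2.36 mm
PW = 28.57 + 2.36 = 30.93 ≈ 30.9 mm.

PW ≈ 30.9 mm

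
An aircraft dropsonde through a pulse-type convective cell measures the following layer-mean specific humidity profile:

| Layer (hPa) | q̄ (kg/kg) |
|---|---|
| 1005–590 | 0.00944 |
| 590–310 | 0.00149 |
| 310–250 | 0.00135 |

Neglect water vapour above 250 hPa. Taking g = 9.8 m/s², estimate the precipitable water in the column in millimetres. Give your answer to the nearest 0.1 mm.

Precipitable water is the column-integrated vapour mass per unit area: PW = (1/g) Σ q̄ Δp, with q in kg/kg and Δp in Pa (1 kg/m² of water = 1 mm).
Layer 1005–590 hPa: Δp = 415 hPa = 41500 Pa, q̄ = 0.00944 kg/kg → 0.00944 × 41500 / 9.8 = 39.98 mm
Layer 590–310 hPa: Δp = 280 hPa = 28000 Pa, q̄ = 0.00149 kg/kg → 0.00149 × 28000 / 9.8 = 4.26 mm
Layer 310–250 hPa: Δp = 60 hPa = 6000 Pa, q̄ = 0.00135 kg/kg → 0.00135 × 6000 / 9.8 = 0.83 mm
PW = 39.98 + 4.26 + 0.83 = 45.07 ≈ 45.1 mm.

PW ≈ 45.1 mm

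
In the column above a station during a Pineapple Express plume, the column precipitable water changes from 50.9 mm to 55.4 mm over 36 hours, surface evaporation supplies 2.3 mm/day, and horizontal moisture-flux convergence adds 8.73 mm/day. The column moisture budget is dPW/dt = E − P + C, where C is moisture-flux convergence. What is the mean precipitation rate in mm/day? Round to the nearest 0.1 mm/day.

dPW/dt = (55.4 − 50.9) mm / (36/24 day) = +3.000 mm/day.
P = E + C − dPW/dt = 2.3 + (8.73) − (+3.000) = 8.0 mm/day.

P ≈ 8.0 mm/day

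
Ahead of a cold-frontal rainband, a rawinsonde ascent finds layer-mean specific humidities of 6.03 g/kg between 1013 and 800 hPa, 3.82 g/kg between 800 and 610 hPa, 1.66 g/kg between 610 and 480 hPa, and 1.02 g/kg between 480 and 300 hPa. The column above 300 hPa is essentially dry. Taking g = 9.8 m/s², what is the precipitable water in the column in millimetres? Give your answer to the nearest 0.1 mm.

Precipitable water is the column-integrated vapour mass per unit area: PW = (1/g) Σ q̄ Δp, with q in kg/kg and Δp in Pa (1 kg/m² of water = 1 mm).
Layer 1013–800 hPa: Δp = 213 hPa = 21300 Pa, q̄ = 0.00603 kg/kg → 0.00603 × 21300 / 9.8 = 13.11 mm
Layer 800–610 hPa: Δp = 190 hPa = 19000 Pa, q̄ = 0.00382 kg/kg → 0.00382 × 19000 / 9.8 = 7.41 mm
Layer 610–480 hPa: Δp = 130 hPa = 13000 Pa, q̄ = 0.00166 kg/kg → 0.00166 × 13000 / 9.8 = 2.20 mm
Layer 480–300 hPa: Δp = 180 hPa = 18000 Pa, q̄ = 0.00102 kg/kg → 0.00102 × 18000 / 9.8 = 1.87 mm
PW = 13.11 + 7.41 + 2.20 + 1.87 = 24.59 ≈ 24.6 mm.

PW ≈ 24.6 mm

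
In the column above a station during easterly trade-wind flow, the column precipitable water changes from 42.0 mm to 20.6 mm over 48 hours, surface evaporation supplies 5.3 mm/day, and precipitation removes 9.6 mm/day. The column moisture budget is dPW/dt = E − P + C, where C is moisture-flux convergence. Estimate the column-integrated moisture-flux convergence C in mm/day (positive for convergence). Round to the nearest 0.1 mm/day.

dPW/dt = (20.6 − 42.0) mm / (48/24 day) = -10.700 mm/day.
C = dPW/dt − E + P = (-10.700) − 5.3 + 9.6 = -6.4 mm/day.

C ≈ -6.4 mm/day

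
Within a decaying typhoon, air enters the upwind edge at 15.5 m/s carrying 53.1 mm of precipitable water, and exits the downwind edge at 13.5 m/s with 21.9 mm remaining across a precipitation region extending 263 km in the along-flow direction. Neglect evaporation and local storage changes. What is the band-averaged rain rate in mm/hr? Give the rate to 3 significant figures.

R ≈ 7.22 mm/hr

Column moisture flux per unit crosswind length is F = V × PW.
Inflow: F_in = 15.5 × 53.1 = 823.05 mm·m/s
Outflow: F_out = 13.5 × 21.9 = 295.65 mm·m/s
Steady-state rate R = (F_in − F_out)/L = (823.05 − 295.65) / 263000 m = 2.005e-03 mm/s.
R = 2.005e-03 × 3600 = 7.22 mm/hr.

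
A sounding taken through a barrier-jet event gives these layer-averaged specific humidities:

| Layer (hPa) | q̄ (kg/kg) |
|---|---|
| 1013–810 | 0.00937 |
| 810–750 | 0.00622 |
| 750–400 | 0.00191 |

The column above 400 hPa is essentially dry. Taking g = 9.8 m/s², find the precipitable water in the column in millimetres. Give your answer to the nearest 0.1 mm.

PW ≈ 30.0 mm

Precipitable water is the column-integrated vapour mass per unit area: PW = (1/g) Σ q̄ Δp, with q in kg/kg and Δp in Pa (1 kg/m² of water = 1 mm).
Layer 1013–810 hPa: Δp = 203 hPa = 20300 Pa, q̄ = 0.00937 kg/kg → 0.00937 × 20300 / 9.8 = 19.41 mm
Layer 810–750 hPa: Δp = 60 hPa = 6000 Pa, q̄ = 0.00622 kg/kg → 0.00622 × 6000 / 9.8 = 3.81 mm
Layer 750–400 hPa: Δp = 350 hPa = 35000 Pa, q̄ = 0.00191 kg/kg → 0.00191 × 35000 / 9.8 = 6.82 mm
PW = 19.41 + 3.81 + 6.82 = 30.04 ≈ 30.0 mm.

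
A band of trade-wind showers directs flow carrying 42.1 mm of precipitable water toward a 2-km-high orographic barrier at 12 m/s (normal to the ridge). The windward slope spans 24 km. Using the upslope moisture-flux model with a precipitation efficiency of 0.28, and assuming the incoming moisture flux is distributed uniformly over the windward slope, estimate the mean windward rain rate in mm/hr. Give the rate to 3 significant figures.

R ≈ 21.2 mm/hr

Incoming column moisture flux per unit ridge length: F = V × PW = 12 × 42.1 = 505.2 mm·m/s.
Spread over the 24 km slope with efficiency ε = 0.28: R = ε·F/W = 0.28 × 505.2 / 24000 m = 5.894e-03 mm/s.
R = 5.894e-03 × 3600 = 21.2 mm/hr.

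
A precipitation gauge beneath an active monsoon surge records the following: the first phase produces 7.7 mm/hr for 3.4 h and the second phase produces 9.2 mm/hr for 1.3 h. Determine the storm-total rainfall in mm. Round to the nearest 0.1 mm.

total ≈ 38.1 mm

Total = Σ Rᵢ Δtᵢ = 7.7 × 3.4 + 9.2 × 1.3
      = 26.18 + 11.96 = 38.1 mm.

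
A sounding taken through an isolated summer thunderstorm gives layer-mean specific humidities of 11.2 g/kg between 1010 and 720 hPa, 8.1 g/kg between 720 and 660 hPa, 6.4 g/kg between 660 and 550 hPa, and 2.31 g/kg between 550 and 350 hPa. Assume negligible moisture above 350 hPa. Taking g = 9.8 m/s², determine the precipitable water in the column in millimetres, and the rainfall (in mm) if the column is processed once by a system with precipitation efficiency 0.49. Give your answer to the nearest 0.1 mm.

PW ≈ 50.0 mm; rainfall ≈ 24.5 mm

Precipitable water is the column-integrated vapour mass per unit area: PW = (1/g) Σ q̄ Δp, with q in kg/kg and Δp in Pa (1 kg/m² of water = 1 mm).
Layer 1010–720 hPa: Δp = 290 hPa = 29000 Pa, q̄ = 0.0112 kg/kg → 0.0112 × 29000 / 9.8 = 33.14 mm
Layer 720–660 hPa: Δp = 60 hPa = 6000 Pa, q̄ = 0.0081 kg/kg → 0.0081 × 6000 / 9.8 = 4.96 mm
Layer 660–550 hPa: Δp = 110 hPa = 11000 Pa, q̄ = 0.0064 kg/kg → 0.0064 × 11000 / 9.8 = 7.18 mm
Layer 550–350 hPa: Δp = 200 hPa = 20000 Pa, q̄ = 0.00231 kg/kg → 0.00231 × 20000 / 9.8 = 4.71 mm
PW = 33.14 + 4.96 + 7.18 + 4.71 = 49.99 ≈ 50.0 mm.
Rainfall = ε × PW = 0.49 × 50.0 = 24.5 mm.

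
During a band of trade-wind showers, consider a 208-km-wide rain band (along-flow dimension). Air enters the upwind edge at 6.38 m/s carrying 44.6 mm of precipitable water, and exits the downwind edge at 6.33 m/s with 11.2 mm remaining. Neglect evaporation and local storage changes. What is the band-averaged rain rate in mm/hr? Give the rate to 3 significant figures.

Column moisture flux per unit crosswind length is F = V × PW.
Inflow: F_in = 6.38 × 44.6 = 284.548 mm·m/s
Outflow: F_out = 6.33 × 11.2 = 70.896 mm·m/s
Steady-state rate R = (F_in − F_out)/L = (284.548 − 70.896) / 208000 m = 1.027e-03 mm/s.
R = 1.027e-03 × 3600 = 3.70 mm/hr.

R ≈ 3.70 mm/hr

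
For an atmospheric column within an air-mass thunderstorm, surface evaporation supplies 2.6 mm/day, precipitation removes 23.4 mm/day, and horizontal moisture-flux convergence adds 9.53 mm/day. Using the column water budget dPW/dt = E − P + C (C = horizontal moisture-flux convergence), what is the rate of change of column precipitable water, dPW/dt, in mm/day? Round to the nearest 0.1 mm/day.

dPW/dt ≈ -11.3 mm/day

dPW/dt = E − P + C = 2.6 − 23.4 + (9.53) = -11.3 mm/day.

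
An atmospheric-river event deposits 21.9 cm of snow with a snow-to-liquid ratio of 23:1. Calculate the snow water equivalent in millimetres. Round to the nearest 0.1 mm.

SWE ≈ 9.5 mm

SWE = snow depth / ratio = 21.9 cm / 23 = 0.952 cm = 9.5 mm.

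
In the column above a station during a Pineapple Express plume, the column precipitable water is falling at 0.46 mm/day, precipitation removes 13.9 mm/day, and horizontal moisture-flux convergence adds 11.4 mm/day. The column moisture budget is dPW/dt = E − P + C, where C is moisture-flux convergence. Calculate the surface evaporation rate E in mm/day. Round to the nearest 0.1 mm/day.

E ≈ 2.0 mm/day

dPW/dt = -0.46 mm/day.
E = dPW/dt + P − C = (-0.46) + 13.9 − (11.4) = 2.0 mm/day.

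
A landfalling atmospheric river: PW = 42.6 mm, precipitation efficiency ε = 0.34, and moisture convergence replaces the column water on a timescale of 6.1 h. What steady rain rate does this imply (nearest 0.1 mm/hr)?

R ≈ 2.4 mm/hr

Each overturning extracts ε × PW = 0.34 × 42.6 = 14.484 mm.
Rate = ε·PW / τ = 14.484 / 6.1 h = 2.4 mm/hr.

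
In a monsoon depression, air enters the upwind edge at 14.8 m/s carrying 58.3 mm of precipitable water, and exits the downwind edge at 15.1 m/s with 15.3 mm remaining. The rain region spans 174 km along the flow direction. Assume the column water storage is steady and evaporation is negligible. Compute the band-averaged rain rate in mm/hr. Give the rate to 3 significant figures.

R ≈ 13.1 mm/hr

Column moisture flux per unit crosswind length is F = V × PW.
Inflow: F_in = 14.8 × 58.3 = 862.84 mm·m/s
Outflow: F_out = 15.1 × 15.3 = 231.03 mm·m/s
Steady-state rate R = (F_in − F_out)/L = (862.84 − 231.03) / 174000 m = 3.631e-03 mm/s.
R = 3.631e-03 × 3600 = 13.1 mm/hr.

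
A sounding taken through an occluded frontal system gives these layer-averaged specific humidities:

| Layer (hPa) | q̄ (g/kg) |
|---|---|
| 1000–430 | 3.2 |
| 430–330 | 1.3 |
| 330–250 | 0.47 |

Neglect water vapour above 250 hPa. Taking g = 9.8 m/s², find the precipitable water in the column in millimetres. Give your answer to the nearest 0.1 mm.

Precipitable water is the column-integrated vapour mass per unit area: PW = (1/g) Σ q̄ Δp, with q in kg/kg and Δp in Pa (1 kg/m² of water = 1 mm).
Layer 1000–430 hPa: Δp = 570 hPa = 57000 Pa, q̄ = 0.0032 kg/kg → 0.0032 × 57000 / 9.8 = 18.61 mm
Layer 430–330 hPa: Δp = 100 hPa = 10000 Pa, q̄ = 0.0013 kg/kg → 0.0013 × 10000 / 9.8 = 1.33 mm
Layer 330–250 hPa: Δp = 80 hPa = 8000 Pa, q̄ = 0.00047 kg/kg → 0.00047 × 8000 / 9.8 = 0.38 mm
PW = 18.61 + 1.33 + 0.38 = 20.32 ≈ 20.3 mm.

PW ≈ 20.3 mm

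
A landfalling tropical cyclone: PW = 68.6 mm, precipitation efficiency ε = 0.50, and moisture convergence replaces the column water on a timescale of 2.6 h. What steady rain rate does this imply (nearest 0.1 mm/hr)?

R ≈ 13.2 mm/hr

Each overturning extracts ε × PW = 0.50 × 68.6 = 34.3 mm.
Rate = ε·PW / τ = 34.3 / 2.6 h = 13.2 mm/hr.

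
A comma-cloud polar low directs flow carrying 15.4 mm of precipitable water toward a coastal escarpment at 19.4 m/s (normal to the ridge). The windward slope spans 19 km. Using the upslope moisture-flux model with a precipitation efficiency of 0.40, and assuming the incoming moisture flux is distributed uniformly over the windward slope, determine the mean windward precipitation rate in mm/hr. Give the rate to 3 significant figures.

R ≈ 22.6 mm/hr

Incoming column moisture flux per unit ridge length: F = V × PW = 19.4 × 15.4 = 298.76 mm·m/s.
Spread over the 19 km slope with efficiency ε = 0.40: R = ε·F/W = 0.40 × 298.76 / 19000 m = 6.290e-03 mm/s.
R = 6.290e-03 × 3600 = 22.6 mm/hr.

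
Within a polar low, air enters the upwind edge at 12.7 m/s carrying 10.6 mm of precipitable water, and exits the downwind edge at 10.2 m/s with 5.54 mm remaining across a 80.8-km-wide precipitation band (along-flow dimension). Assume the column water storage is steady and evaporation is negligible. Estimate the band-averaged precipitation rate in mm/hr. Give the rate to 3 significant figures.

Column moisture flux per unit crosswind length is F = V × PW.
Inflow: F_in = 12.7 × 10.6 = 134.62 mm·m/s
Outflow: F_out = 10.2 × 5.54 = 56.508 mm·m/s
Steady-state rate R = (F_in − F_out)/L = (134.62 − 56.508) / 80800 m = 9.667e-04 mm/s.
R = 9.667e-04 × 3600 = 3.48 mm/hr.

R ≈ 3.48 mm/hr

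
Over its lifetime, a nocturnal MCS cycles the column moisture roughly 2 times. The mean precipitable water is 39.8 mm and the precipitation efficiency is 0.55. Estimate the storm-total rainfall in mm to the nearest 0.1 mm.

rainfall ≈ 43.8 mm

Each cycle deposits ε × PW = 0.55 × 39.8 = 21.89 mm.
Over 2 cycles: 2 × 21.89 = 43.8 mm.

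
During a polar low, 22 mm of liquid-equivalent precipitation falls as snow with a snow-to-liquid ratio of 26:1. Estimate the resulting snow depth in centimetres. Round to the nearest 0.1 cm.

Snow depth = liquid × ratio = 22 mm × 26 = 572 mm = 57.2 cm.

snow depth ≈ 57.2 cm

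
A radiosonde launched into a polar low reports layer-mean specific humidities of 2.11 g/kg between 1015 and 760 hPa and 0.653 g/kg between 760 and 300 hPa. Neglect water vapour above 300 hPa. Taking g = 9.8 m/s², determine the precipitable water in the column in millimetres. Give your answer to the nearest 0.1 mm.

PW ≈ 8.6 mm

Precipitable water is the column-integrated vapour mass per unit area: PW = (1/g) Σ q̄ Δp, with q in kg/kg and Δp in Pa (1 kg/m² of water = 1 mm).
Layer 1015–760 hPa: Δp = 255 hPa = 25500 Pa, q̄ = 0.00211 kg/kg → 0.00211 × 25500 / 9.8 = 5.49 mm
Layer 760–300 hPa: Δp = 460 hPa = 46000 Pa, q̄ = 0.000653 kg/kg → 0.000653 × 46000 / 9.8 = 3.07 mm
PW = 5.49 + 3.07 = 8.56 ≈ 8.6 mm.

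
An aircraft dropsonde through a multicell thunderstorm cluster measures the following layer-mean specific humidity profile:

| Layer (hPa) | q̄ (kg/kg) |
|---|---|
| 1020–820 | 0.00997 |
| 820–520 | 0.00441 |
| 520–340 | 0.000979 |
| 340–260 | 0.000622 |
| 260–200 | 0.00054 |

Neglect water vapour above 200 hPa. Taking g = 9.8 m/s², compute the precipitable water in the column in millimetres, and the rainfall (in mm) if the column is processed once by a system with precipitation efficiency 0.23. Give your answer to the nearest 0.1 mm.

Precipitable water is the column-integrated vapour mass per unit area: PW = (1/g) Σ q̄ Δp, with q in kg/kg and Δp in Pa (1 kg/m² of water = 1 mm).
Layer 1020–820 hPa: Δp = 200 hPa = 20000 Pa, q̄ = 0.00997 kg/kg → 0.00997 × 20000 / 9.8 = 20.35 mm
Layer 820–520 hPa: Δp = 300 hPa = 30000 Pa, q̄ = 0.00441 kg/kg → 0.00441 × 30000 / 9.8 = 13.50 mm
Layer 520–340 hPa: Δp = 180 hPa = 18000 Pa, q̄ = 0.000979 kg/kg → 0.000979 × 18000 / 9.8 = 1.80 mm
Layer 340–260 hPa: Δp = 80 hPa = 8000 Pa, q̄ = 0.000622 kg/kg → 0.000622 × 8000 / 9.8 = 0.51 mm
Layer 260–200 hPa: Δp = 60 hPa = 6000 Pa, q̄ = 0.00054 kg/kg → 0.00054 × 6000 / 9.8 = 0.33 mm
PW = 20.35 + 13.50 + 1.80 + 0.51 + 0.33 = 36.49 ≈ 36.5 mm.
Rainfall = ε × PW = 0.23 × 36.5 = 8.4 mm.

PW ≈ 36.5 mm; rainfall ≈ 8.4 mm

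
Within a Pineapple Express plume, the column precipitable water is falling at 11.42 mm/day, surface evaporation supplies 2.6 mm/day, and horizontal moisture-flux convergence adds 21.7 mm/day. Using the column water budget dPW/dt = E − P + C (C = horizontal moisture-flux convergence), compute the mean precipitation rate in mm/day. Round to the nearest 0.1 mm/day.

P ≈ 35.7 mm/day

dPW/dt = -11.42 mm/day.
P = E + C − dPW/dt = 2.6 + (21.7) − (-11.42) = 35.7 mm/day.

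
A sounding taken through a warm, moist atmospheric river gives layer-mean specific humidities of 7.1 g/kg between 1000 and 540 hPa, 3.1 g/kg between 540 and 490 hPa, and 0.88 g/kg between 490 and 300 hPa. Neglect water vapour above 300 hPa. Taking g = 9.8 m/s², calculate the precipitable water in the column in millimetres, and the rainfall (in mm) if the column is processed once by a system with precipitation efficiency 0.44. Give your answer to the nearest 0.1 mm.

Precipitable water is the column-integrated vapour mass per unit area: PW = (1/g) Σ q̄ Δp, with q in kg/kg and Δp in Pa (1 kg/m² of water = 1 mm).
Layer 1000–540 hPa: Δp = 460 hPa = 46000 Pa, q̄ = 0.0071 kg/kg → 0.0071 × 46000 / 9.8 = 33.33 mm
Layer 540–490 hPa: Δp = 50 hPa = 5000 Pa, q̄ = 0.0031 kg/kg → 0.0031 × 5000 / 9.8 = 1.58 mm
Layer 490–300 hPa: Δp = 190 hPa = 19000 Pa, q̄ = 0.00088 kg/kg → 0.00088 × 19000 / 9.8 = 1.71 mm
PW = 33.33 + 1.58 + 1.71 = 36.62 ≈ 36.6 mm.
Rainfall = ε × PW = 0.44 × 36.6 = 16.1 mm.

PW ≈ 36.6 mm; rainfall ≈ 16.1 mm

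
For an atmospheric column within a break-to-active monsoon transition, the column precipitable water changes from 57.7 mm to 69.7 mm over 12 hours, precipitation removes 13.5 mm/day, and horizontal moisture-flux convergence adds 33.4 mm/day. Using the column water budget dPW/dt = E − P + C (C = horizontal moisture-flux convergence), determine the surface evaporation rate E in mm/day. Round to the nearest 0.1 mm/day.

dPW/dt = (69.7 − 57.7) mm / (12/24 day) = +24.000 mm/day.
E = dPW/dt + P − C = (+24.000) + 13.5 − (33.4) = 4.1 mm/day.

E ≈ 4.1 mm/day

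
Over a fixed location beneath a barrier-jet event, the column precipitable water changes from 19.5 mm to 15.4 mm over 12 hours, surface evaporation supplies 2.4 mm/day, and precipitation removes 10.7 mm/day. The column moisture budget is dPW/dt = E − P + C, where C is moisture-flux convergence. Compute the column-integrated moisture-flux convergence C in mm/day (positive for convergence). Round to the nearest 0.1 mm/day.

C ≈ 0.1 mm/day

dPW/dt = (15.4 − 19.5) mm / (12/24 day) = -8.200 mm/day.
C = dPW/dt − E + P = (-8.200) − 2.4 + 10.7 = 0.1 mm/day.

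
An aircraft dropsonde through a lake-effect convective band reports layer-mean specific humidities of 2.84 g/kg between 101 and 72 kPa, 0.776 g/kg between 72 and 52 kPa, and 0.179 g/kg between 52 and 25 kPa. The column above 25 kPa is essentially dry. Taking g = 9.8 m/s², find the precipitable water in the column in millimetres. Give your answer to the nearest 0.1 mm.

Precipitable water is the column-integrated vapour mass per unit area: PW = (1/g) Σ q̄ Δp, with q in kg/kg and Δp in Pa (1 kg/m² of water = 1 mm).
Layer 101–72 kPa: Δp = 290 hPa = 29000 Pa, q̄ = 0.00284 kg/kg → 0.00284 × 29000 / 9.8 = 8.40 mm
Layer 72–52 kPa: Δp = 200 hPa = 20000 Pa, q̄ = 0.000776 kg/kg → 0.000776 × 20000 / 9.8 = 1.58 mm
Layer 52–25 kPa: Δp = 270 hPa = 27000 Pa, q̄ = 0.000179 kg/kg → 0.000179 × 27000 / 9.8 = 0.49 mm
PW = 8.40 + 1.58 + 0.49 = 10.47 ≈ 10.5 mm.

PW ≈ 10.5 mm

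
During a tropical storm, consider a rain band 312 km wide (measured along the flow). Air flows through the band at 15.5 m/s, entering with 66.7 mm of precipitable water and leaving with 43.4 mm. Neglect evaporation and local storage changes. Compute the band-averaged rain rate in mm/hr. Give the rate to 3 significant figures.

R ≈ 4.17 mm/hr

Column moisture flux per unit crosswind length is F = V × PW.
Inflow: F_in = 15.5 × 66.7 = 1033.85 mm·m/s
Outflow: F_out = 15.5 × 43.4 = 672.7 mm·m/s
Steady-state rate R = (F_in − F_out)/L = (1033.85 − 672.7) / 312000 m = 1.158e-03 mm/s.
R = 1.158e-03 × 3600 = 4.17 mm/hr.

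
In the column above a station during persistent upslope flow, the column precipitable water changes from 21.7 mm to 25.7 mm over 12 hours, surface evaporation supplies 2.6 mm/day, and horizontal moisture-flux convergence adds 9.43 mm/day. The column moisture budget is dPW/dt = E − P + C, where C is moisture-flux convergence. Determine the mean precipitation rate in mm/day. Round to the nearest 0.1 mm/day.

dPW/dt = (25.7 − 21.7) mm / (12/24 day) = +8.000 mm/day.
P = E + C − dPW/dt = 2.6 + (9.43) − (+8.000) = 4.0 mm/day.

P ≈ 4.0 mm/day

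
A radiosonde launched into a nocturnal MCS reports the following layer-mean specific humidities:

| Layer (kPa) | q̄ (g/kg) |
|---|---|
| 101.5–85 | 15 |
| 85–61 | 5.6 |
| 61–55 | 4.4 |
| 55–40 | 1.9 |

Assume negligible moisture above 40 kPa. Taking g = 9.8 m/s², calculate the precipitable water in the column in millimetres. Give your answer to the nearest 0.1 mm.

Precipitable water is the column-integrated vapour mass per unit area: PW = (1/g) Σ q̄ Δp, with q in kg/kg and Δp in Pa (1 kg/m² of water = 1 mm).
Layer 101.5–85 kPa: Δp = 165 hPa = 16500 Pa, q̄ = 0.015 kg/kg → 0.015 × 16500 / 9.8 = 25.26 mm
Layer 85–61 kPa: Δp = 240 hPa = 24000 Pa, q̄ = 0.0056 kg/kg → 0.0056 × 24000 / 9.8 = 13.71 mm
Layer 61–55 kPa: Δp = 60 hPa = 6000 Pa, q̄ = 0.0044 kg/kg → 0.0044 × 6000 / 9.8 = 2.69 mm
Layer 55–40 kPa: Δp = 150 hPa = 15000 Pa, q̄ = 0.0019 kg/kg → 0.0019 × 15000 / 9.8 = 2.91 mm
PW = 25.26 + 13.71 + 2.69 + 2.91 = 44.57 ≈ 44.6 mm.

PW ≈ 44.6 mm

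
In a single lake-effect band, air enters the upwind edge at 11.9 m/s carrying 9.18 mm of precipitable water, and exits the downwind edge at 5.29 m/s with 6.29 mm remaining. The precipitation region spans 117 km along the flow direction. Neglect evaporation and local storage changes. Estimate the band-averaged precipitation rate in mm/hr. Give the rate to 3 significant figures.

R ≈ 2.34 mm/hr

Column moisture flux per unit crosswind length is F = V × PW.
Inflow: F_in = 11.9 × 9.18 = 109.242 mm·m/s
Outflow: F_out = 5.29 × 6.29 = 33.2741 mm·m/s
Steady-state rate R = (F_in − F_out)/L = (109.242 − 33.2741) / 117000 m = 6.493e-04 mm/s.
R = 6.493e-04 × 3600 = 2.34 mm/hr.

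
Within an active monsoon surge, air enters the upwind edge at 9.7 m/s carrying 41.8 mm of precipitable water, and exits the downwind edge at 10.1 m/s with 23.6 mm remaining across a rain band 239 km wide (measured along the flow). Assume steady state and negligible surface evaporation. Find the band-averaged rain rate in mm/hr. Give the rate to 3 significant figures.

Column moisture flux per unit crosswind length is F = V × PW.
Inflow: F_in = 9.7 × 41.8 = 405.46 mm·m/s
Outflow: F_out = 10.1 × 23.6 = 238.36 mm·m/s
Steady-state rate R = (F_in − F_out)/L = (405.46 − 238.36) / 239000 m = 6.992e-04 mm/s.
R = 6.992e-04 × 3600 = 2.52 mm/hr.

R ≈ 2.52 mm/hr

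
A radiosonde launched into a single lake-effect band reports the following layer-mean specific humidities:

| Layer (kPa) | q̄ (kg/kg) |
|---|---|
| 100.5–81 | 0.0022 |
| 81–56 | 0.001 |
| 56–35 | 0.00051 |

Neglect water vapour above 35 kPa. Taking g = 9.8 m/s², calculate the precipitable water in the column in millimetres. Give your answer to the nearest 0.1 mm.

PW ≈ 8.0 mm

Precipitable water is the column-integrated vapour mass per unit area: PW = (1/g) Σ q̄ Δp, with q in kg/kg and Δp in Pa (1 kg/m² of water = 1 mm).
Layer 100.5–81 kPa: Δp = 195 hPa = 19500 Pa, q̄ = 0.0022 kg/kg → 0.0022 × 19500 / 9.8 = 4.38 mm
Layer 81–56 kPa: Δp = 250 hPa = 25000 Pa, q̄ = 0.001 kg/kg → 0.001 × 25000 / 9.8 = 2.55 mm
Layer 56–35 kPa: Δp = 210 hPa = 21000 Pa, q̄ = 0.00051 kg/kg → 0.00051 × 21000 / 9.8 = 1.09 mm
PW = 4.38 + 2.55 + 1.09 = 8.02 ≈ 8.0 mm.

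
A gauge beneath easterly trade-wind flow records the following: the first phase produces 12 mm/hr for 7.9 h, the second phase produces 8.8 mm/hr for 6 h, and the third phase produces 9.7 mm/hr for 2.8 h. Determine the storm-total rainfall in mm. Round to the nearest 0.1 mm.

Total = Σ Rᵢ Δtᵢ = 12 × 7.9 + 8.8 × 6 + 9.7 × 2.8
      = 94.8 + 52.8 + 27.16 = 174.8 mm.

total ≈ 174.8 mm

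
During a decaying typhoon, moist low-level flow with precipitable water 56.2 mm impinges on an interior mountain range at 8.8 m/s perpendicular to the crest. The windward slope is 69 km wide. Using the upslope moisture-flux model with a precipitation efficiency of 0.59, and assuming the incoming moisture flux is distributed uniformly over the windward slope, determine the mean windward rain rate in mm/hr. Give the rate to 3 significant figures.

Incoming column moisture flux per unit ridge length: F = V × PW = 8.8 × 56.2 = 494.56 mm·m/s.
Spread over the 69 km slope with efficiency ε = 0.59: R = ε·F/W = 0.59 × 494.56 / 69000 m = 4.229e-03 mm/s.
R = 4.229e-03 × 3600 = 15.2 mm/hr.

R ≈ 15.2 mm/hr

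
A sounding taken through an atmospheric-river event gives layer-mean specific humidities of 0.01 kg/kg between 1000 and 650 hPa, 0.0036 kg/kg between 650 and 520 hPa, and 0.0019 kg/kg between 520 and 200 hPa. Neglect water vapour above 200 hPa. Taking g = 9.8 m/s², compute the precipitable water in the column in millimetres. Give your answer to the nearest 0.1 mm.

PW ≈ 46.7 mm

Precipitable water is the column-integrated vapour mass per unit area: PW = (1/g) Σ q̄ Δp, with q in kg/kg and Δp in Pa (1 kg/m² of water = 1 mm).
Layer 1000–650 hPa: Δp = 350 hPa = 35000 Pa, q̄ = 0.01 kg/kg → 0.01 × 35000 / 9.8 = 35.71 mm
Layer 650–520 hPa: Δp = 130 hPa = 13000 Pa, q̄ = 0.0036 kg/kg → 0.0036 × 13000 / 9.8 = 4.78 mm
Layer 520–200 hPa: Δp = 320 hPa = 32000 Pa, q̄ = 0.0019 kg/kg → 0.0019 × 32000 / 9.8 = 6.20 mm
PW = 35.71 + 4.78 + 6.20 = 46.69 ≈ 46.7 mm.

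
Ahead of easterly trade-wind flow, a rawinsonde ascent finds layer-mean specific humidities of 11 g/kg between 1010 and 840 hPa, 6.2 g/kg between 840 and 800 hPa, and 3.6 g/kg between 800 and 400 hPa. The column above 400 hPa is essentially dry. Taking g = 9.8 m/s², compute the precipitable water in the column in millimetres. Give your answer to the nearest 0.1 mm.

PW ≈ 36.3 mm

Precipitable water is the column-integrated vapour mass per unit area: PW = (1/g) Σ q̄ Δp, with q in kg/kg and Δp in Pa (1 kg/m² of water = 1 mm).
Layer 1010–840 hPa: Δp = 170 hPa = 17000 Pa, q̄ = 0.011 kg/kg → 0.011 × 17000 / 9.8 = 19.08 mm
Layer 840–800 hPa: Δp = 40 hPa = 4000 Pa, q̄ = 0.0062 kg/kg → 0.0062 × 4000 / 9.8 = 2.53 mm
Layer 800–400 hPa: Δp = 400 hPa = 40000 Pa, q̄ = 0.0036 kg/kg → 0.0036 × 40000 / 9.8 = 14.69 mm
PW = 19.08 + 2.53 + 14.69 = 36.30 ≈ 36.3 mm.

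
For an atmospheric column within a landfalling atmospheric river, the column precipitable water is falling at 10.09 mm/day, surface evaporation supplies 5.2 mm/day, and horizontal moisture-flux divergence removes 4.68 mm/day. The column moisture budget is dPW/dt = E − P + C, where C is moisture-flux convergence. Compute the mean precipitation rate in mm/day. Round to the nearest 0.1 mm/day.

dPW/dt = -10.09 mm/day.
P = E + C − dPW/dt = 5.2 + (-4.68) − (-10.09) = 10.6 mm/day.

P ≈ 10.6 mm/day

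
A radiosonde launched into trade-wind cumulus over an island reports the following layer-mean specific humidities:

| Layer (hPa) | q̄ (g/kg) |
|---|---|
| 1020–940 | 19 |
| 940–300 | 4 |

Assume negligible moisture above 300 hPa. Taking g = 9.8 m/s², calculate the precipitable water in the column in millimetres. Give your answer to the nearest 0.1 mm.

PW ≈ 41.6 mm

Precipitable water is the column-integrated vapour mass per unit area: PW = (1/g) Σ q̄ Δp, with q in kg/kg and Δp in Pa (1 kg/m² of water = 1 mm).
Layer 1020–940 hPa: Δp = 80 hPa = 8000 Pa, q̄ = 0.019 kg/kg → 0.019 × 8000 / 9.8 = 15.51 mm
Layer 940–300 hPa: Δp = 640 hPa = 64000 Pa, q̄ = 0.004 kg/kg → 0.004 × 64000 / 9.8 = 26.12 mm
PW = 15.51 + 26.12 = 41.63 ≈ 41.6 mm.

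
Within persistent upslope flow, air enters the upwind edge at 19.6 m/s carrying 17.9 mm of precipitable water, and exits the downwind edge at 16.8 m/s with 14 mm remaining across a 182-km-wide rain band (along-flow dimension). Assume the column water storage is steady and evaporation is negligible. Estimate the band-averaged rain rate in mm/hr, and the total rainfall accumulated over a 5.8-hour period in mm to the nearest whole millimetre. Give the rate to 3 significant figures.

R ≈ 2.29 mm/hr; total ≈ 13 mm

Column moisture flux per unit crosswind length is F = V × PW.
Inflow: F_in = 19.6 × 17.9 = 350.84 mm·m/s
Outflow: F_out = 16.8 × 14 = 235.2 mm·m/s
Steady-state rate R = (F_in − F_out)/L = (350.84 − 235.2) / 182000 m = 6.354e-04 mm/s.
R = 6.354e-04 × 3600 = 2.29 mm/hr.
Over 5.8 h: total = 2.29 × 5.8 = 13.282 ≈ 13 mm.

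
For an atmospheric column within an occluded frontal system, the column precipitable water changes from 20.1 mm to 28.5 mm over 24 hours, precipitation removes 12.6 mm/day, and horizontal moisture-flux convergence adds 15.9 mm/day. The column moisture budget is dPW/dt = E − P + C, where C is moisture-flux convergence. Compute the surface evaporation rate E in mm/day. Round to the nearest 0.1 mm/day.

dPW/dt = (28.5 − 20.1) mm / (24/24 day) = +8.400 mm/day.
E = dPW/dt + P − C = (+8.400) + 12.6 − (15.9) = 5.1 mm/day.

E ≈ 5.1 mm/day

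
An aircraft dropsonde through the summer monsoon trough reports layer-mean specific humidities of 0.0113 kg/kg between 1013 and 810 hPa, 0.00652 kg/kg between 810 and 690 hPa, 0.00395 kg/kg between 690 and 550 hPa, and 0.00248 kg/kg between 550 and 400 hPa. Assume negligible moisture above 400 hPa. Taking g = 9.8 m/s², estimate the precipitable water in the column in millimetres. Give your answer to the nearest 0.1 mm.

PW ≈ 40.8 mm

Precipitable water is the column-integrated vapour mass per unit area: PW = (1/g) Σ q̄ Δp, with q in kg/kg and Δp in Pa (1 kg/m² of water = 1 mm).
Layer 1013–810 hPa: Δp = 203 hPa = 20300 Pa, q̄ = 0.0113 kg/kg → 0.0113 × 20300 / 9.8 = 23.41 mm
Layer 810–690 hPa: Δp = 120 hPa = 12000 Pa, q̄ = 0.00652 kg/kg → 0.00652 × 12000 / 9.8 = 7.98 mm
Layer 690–550 hPa: Δp = 140 hPa = 14000 Pa, q̄ = 0.00395 kg/kg → 0.00395 × 14000 / 9.8 = 5.64 mm
Layer 550–400 hPa: Δp = 150 hPa = 15000 Pa, q̄ = 0.00248 kg/kg → 0.00248 × 15000 / 9.8 = 3.80 mm
PW = 23.41 + 7.98 + 5.64 + 3.80 = 40.83 ≈ 40.8 mm.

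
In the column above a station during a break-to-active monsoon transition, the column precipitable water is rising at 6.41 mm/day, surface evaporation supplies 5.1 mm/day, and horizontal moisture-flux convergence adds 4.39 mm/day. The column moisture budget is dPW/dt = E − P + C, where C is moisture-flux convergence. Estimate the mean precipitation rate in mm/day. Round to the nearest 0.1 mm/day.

dPW/dt = +6.41 mm/day.
P = E + C − dPW/dt = 5.1 + (4.39) − (+6.41) = 3.1 mm/day.

P ≈ 3.1 mm/day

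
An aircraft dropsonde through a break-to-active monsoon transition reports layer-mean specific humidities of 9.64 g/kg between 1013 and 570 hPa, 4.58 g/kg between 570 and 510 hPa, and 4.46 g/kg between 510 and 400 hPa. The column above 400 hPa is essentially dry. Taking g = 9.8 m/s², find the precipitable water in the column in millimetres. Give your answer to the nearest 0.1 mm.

PW ≈ 51.4 mm

Precipitable water is the column-integrated vapour mass per unit area: PW = (1/g) Σ q̄ Δp, with q in kg/kg and Δp in Pa (1 kg/m² of water = 1 mm).
Layer 1013–570 hPa: Δp = 443 hPa = 44300 Pa, q̄ = 0.00964 kg/kg → 0.00964 × 44300 / 9.8 = 43.58 mm
Layer 570–510 hPa: Δp = 60 hPa = 6000 Pa, q̄ = 0.00458 kg/kg → 0.00458 × 6000 / 9.8 = 2.80 mm
Layer 510–400 hPa: Δp = 110 hPa = 11000 Pa, q̄ = 0.00446 kg/kg → 0.00446 × 11000 / 9.8 = 5.01 mm
PW = 43.58 + 2.80 + 5.01 = 51.39 ≈ 51.4 mm.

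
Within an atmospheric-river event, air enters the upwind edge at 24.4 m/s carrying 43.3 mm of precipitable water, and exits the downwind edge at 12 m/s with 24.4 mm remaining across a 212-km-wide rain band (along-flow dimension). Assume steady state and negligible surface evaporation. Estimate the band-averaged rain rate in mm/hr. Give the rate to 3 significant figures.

R ≈ 13.0 mm/hr

Column moisture flux per unit crosswind length is F = V × PW.
Inflow: F_in = 24.4 × 43.3 = 1056.52 mm·m/s
Outflow: F_out = 12 × 24.4 = 292.8 mm·m/s
Steady-state rate R = (F_in − F_out)/L = (1056.52 − 292.8) / 212000 m = 3.602e-03 mm/s.
R = 3.602e-03 × 3600 = 13.0 mm/hr.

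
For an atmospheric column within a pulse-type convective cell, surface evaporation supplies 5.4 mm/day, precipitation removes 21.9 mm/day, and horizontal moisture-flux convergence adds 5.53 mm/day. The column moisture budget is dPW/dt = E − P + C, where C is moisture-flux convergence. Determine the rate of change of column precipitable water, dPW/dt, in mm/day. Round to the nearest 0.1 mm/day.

dPW/dt ≈ -11.0 mm/day

dPW/dt = E − P + C = 5.4 − 21.9 + (5.53) = -11.0 mm/day.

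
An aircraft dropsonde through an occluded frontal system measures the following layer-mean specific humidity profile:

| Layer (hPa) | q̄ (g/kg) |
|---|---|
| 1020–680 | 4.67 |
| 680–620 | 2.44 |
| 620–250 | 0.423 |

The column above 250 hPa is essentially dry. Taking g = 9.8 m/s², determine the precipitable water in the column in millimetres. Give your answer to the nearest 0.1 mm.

PW ≈ 19.3 mm

Precipitable water is the column-integrated vapour mass per unit area: PW = (1/g) Σ q̄ Δp, with q in kg/kg and Δp in Pa (1 kg/m² of water = 1 mm).
Layer 1020–680 hPa: Δp = 340 hPa = 34000 Pa, q̄ = 0.00467 kg/kg → 0.00467 × 34000 / 9.8 = 16.20 mm
Layer 680–620 hPa: Δp = 60 hPa = 6000 Pa, q̄ = 0.00244 kg/kg → 0.00244 × 6000 / 9.8 = 1.49 mm
Layer 620–250 hPa: Δp = 370 hPa = 37000 Pa, q̄ = 0.000423 kg/kg → 0.000423 × 37000 / 9.8 = 1.60 mm
PW = 16.20 + 1.49 + 1.60 = 19.29 ≈ 19.3 mm.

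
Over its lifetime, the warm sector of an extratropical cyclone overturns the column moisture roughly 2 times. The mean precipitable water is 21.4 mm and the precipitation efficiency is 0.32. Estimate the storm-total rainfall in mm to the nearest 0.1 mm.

Each cycle deposits ε × PW = 0.32 × 21.4 = 6.848 mm.
Over 2 cycles: 2 × 6.848 = 13.7 mm.

rainfall ≈ 13.7 mm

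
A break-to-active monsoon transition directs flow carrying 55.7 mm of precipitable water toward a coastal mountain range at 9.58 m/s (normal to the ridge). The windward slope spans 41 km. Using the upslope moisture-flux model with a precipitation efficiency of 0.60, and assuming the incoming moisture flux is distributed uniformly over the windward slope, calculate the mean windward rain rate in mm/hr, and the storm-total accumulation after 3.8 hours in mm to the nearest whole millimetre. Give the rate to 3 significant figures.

Incoming column moisture flux per unit ridge length: F = V × PW = 9.58 × 55.7 = 533.606 mm·m/s.
Spread over the 41 km slope with efficiency ε = 0.60: R = ε·F/W = 0.60 × 533.606 / 41000 m = 7.809e-03 mm/s.
R = 7.809e-03 × 3600 = 28.1 mm/hr.
Over 3.8 h: total = 28.1 × 3.8 = 106.78 ≈ 107 mm.

R ≈ 28.1 mm/hr; total ≈ 107 mm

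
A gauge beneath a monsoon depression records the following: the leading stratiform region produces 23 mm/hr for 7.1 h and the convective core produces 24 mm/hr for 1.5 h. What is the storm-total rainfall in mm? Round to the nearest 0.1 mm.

total ≈ 199.3 mm

Total = Σ Rᵢ Δtᵢ = 23 × 7.1 + 24 × 1.5
      = 163.3 + 36 = 199.3 mm.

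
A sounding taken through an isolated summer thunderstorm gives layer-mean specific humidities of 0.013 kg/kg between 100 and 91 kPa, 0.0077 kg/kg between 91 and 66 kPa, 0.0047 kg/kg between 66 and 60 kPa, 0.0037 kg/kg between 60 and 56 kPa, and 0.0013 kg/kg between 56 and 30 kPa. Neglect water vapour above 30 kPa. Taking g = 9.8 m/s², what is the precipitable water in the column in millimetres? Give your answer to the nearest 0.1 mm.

PW ≈ 39.4 mm

Precipitable water is the column-integrated vapour mass per unit area: PW = (1/g) Σ q̄ Δp, with q in kg/kg and Δp in Pa (1 kg/m² of water = 1 mm).
Layer 100–91 kPa: Δp = 90 hPa = 9000 Pa, q̄ = 0.013 kg/kg → 0.013 × 9000 / 9.8 = 11.94 mm
Layer 91–66 kPa: Δp = 250 hPa = 25000 Pa, q̄ = 0.0077 kg/kg → 0.0077 × 25000 / 9.8 = 19.64 mm
Layer 66–60 kPa: Δp = 60 hPa = 6000 Pa, q̄ = 0.0047 kg/kg → 0.0047 × 6000 / 9.8 = 2.88 mm
Layer 60–56 kPa: Δp = 40 hPa = 4000 Pa, q̄ = 0.0037 kg/kg → 0.0037 × 4000 / 9.8 = 1.51 mm
Layer 56–30 kPa: Δp = 260 hPa = 26000 Pa, q̄ = 0.0013 kg/kg → 0.0013 × 26000 / 9.8 = 3.45 mm
PW = 11.94 + 19.64 + 2.88 + 1.51 + 3.45 = 39.42 ≈ 39.4 mm.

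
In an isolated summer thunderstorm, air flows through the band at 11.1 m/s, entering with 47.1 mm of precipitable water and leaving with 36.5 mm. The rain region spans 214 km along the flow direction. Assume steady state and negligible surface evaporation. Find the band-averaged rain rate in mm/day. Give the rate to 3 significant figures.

Column moisture flux per unit crosswind length is F = V × PW.
Inflow: F_in = 11.1 × 47.1 = 522.81 mm·m/s
Outflow: F_out = 11.1 × 36.5 = 405.15 mm·m/s
Steady-state rate R = (F_in − F_out)/L = (522.81 − 405.15) / 214000 m = 5.498e-04 mm/s.
R = 5.498e-04 × 3600 × 24 = 47.5 mm/day.

R ≈ 47.5 mm/day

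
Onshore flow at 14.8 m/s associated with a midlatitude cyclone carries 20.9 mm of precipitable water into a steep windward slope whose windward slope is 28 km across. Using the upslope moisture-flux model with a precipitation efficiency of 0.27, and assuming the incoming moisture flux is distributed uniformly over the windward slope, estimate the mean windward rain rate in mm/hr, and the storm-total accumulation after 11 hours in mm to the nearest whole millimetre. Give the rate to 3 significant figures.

Incoming column moisture flux per unit ridge length: F = V × PW = 14.8 × 20.9 = 309.32 mm·m/s.
Spread over the 28 km slope with efficiency ε = 0.27: R = ε·F/W = 0.27 × 309.32 / 28000 m = 2.983e-03 mm/s.
R = 2.983e-03 × 3600 = 10.7 mm/hr.
Over 11 h: total = 10.7 × 11 = 117.7 ≈ 118 mm.

R ≈ 10.7 mm/hr; total ≈ 118 mm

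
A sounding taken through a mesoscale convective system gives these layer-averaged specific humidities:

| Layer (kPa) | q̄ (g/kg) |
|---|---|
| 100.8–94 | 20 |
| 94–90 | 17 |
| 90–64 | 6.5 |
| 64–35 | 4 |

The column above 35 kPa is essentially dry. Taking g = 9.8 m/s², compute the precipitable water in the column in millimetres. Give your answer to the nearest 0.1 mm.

Precipitable water is the column-integrated vapour mass per unit area: PW = (1/g) Σ q̄ Δp, with q in kg/kg and Δp in Pa (1 kg/m² of water = 1 mm).
Layer 100.8–94 kPa: Δp = 68 hPa = 6800 Pa, q̄ = 0.02 kg/kg → 0.02 × 6800 / 9.8 = 13.88 mm
Layer 94–90 kPa: Δp = 40 hPa = 4000 Pa, q̄ = 0.017 kg/kg → 0.017 × 4000 / 9.8 = 6.94 mm
Layer 90–64 kPa: Δp = 260 hPa = 26000 Pa, q̄ = 0.0065 kg/kg → 0.0065 × 26000 / 9.8 = 17.24 mm
Layer 64–35 kPa: Δp = 290 hPa = 29000 Pa, q̄ = 0.004 kg/kg → 0.004 × 29000 / 9.8 = 11.84 mm
PW = 13.88 + 6.94 + 17.24 + 11.84 = 49.90 ≈ 49.9 mm.

PW ≈ 49.9 mm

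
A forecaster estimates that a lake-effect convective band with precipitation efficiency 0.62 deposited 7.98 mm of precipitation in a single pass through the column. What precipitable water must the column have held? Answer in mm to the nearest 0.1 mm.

PW = precipitation / ε = 7.98 / 0.62 = 12.9 mm.

PW ≈ 12.9 mm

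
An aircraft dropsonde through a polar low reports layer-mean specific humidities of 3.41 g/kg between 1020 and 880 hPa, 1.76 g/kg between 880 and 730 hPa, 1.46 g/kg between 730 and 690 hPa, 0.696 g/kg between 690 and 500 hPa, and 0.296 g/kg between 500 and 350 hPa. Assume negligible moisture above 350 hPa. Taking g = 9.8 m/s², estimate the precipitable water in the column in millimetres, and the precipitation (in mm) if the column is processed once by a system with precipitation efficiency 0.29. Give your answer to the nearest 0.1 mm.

PW ≈ 10.0 mm; precipitation ≈ 2.9 mm

Precipitable water is the column-integrated vapour mass per unit area: PW = (1/g) Σ q̄ Δp, with q in kg/kg and Δp in Pa (1 kg/m² of water = 1 mm).
Layer 1020–880 hPa: Δp = 140 hPa = 14000 Pa, q̄ = 0.00341 kg/kg → 0.00341 × 14000 / 9.8 = 4.87 mm
Layer 880–730 hPa: Δp = 150 hPa = 15000 Pa, q̄ = 0.00176 kg/kg → 0.00176 × 15000 / 9.8 = 2.69 mm
Layer 730–690 hPa: Δp = 40 hPa = 4000 Pa, q̄ = 0.00146 kg/kg → 0.00146 × 4000 / 9.8 = 0.60 mm
Layer 690–500 hPa: Δp = 190 hPa = 19000 Pa, q̄ = 0.000696 kg/kg → 0.000696 × 19000 / 9.8 = 1.35 mm
Layer 500–350 hPa: Δp = 150 hPa = 15000 Pa, q̄ = 0.000296 kg/kg → 0.000296 × 15000 / 9.8 = 0.45 mm
PW = 4.87 + 2.69 + 0.60 + 1.35 + 0.45 = 9.96 ≈ 10.0 mm.
Precipitation = ε × PW = 0.29 × 10.0 = 2.9 mm.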